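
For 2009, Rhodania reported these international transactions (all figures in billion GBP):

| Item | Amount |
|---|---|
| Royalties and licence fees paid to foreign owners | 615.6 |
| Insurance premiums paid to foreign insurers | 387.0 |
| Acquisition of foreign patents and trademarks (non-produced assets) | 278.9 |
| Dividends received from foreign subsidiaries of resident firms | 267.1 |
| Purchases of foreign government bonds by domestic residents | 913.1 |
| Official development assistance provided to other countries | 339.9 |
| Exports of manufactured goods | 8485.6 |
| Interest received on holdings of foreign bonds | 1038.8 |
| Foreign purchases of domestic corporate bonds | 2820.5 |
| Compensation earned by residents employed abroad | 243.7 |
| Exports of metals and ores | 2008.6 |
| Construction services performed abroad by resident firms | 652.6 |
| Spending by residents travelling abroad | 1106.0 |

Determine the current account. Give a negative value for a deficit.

10247.9

Goods: 2008.6 + 8485.6 = 10494.2
Services: -615.6 + 652.6 - 387.0 - 1106.0 = -1456.0
Primary income: 1038.8 + 243.7 + 267.1 = 1549.6
Secondary income: -339.9
Current account = 10494.2 + (-1456.0) + 1549.6 + (-339.9) = 10247.9
(Excluded from the current account — capital account: acquisition of foreign patents and trademarks (non-produced assets) 278.9; financial account: purchases of foreign government bonds by domestic residents 913.1, foreign purchases of domestic corporate bonds 2820.5.)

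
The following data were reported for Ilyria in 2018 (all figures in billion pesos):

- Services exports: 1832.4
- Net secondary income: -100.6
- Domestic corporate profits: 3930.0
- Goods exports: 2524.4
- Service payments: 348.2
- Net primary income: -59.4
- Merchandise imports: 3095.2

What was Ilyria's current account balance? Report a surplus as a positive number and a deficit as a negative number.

Goods balance = 2524.4 - 3095.2 = -570.8
Services balance = 1832.4 - 348.2 = 1484.2
Trade balance (goods + services) = -570.8 + 1484.2 = 913.4
Net primary income = -59.4
Net secondary income = -100.6
Current account = 913.4 + (-59.4) + (-100.6) = 753.4

753.4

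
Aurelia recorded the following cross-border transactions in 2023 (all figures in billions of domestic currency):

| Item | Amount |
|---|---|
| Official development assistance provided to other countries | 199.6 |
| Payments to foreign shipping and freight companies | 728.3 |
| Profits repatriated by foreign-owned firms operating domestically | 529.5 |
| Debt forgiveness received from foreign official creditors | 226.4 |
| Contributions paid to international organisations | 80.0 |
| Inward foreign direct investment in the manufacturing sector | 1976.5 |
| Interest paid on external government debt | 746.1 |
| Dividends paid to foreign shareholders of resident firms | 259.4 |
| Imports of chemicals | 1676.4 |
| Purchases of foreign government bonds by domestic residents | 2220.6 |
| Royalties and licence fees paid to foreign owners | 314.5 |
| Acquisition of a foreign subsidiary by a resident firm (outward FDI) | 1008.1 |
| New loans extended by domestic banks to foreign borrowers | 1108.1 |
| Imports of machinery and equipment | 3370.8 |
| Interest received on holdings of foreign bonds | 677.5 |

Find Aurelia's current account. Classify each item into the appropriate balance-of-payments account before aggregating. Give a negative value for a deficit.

-7227.1

Goods: -3370.8 - 1676.4 = -5047.2
Services: -728.3 - 314.5 = -1042.8
Primary income: -529.5 + 677.5 - 746.1 - 259.4 = -857.5
Secondary income: -199.6 - 80.0 = -279.6
Current account = (-5047.2) + (-1042.8) + (-857.5) + (-279.6) = -7227.1
(Excluded from the current account — capital account: debt forgiveness received from foreign official creditors 226.4; financial account: inward foreign direct investment in the manufacturing sector 1976.5, purchases of foreign government bonds by domestic residents 2220.6, acquisition of a foreign subsidiary by a resident firm (outward FDI) 1008.1, new loans extended by domestic banks to foreign borrowers 1108.1.)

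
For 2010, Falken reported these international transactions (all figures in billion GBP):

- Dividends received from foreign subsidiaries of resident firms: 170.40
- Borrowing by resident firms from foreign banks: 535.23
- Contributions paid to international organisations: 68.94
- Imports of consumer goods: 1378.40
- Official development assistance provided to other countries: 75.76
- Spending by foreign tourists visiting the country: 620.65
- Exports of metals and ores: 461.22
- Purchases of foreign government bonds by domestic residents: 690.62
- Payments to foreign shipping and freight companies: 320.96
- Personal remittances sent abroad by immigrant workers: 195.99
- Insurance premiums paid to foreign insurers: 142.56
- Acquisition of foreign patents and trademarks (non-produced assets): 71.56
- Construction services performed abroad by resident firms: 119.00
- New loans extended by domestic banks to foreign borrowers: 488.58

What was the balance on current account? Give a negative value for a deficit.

-811.34

Goods: 461.22 - 1378.40 = -917.18
Services: -320.96 - 142.56 + 620.65 + 119.00 = 276.13
Primary income: 170.40
Secondary income: -195.99 - 75.76 - 68.94 = -340.69
Current account = (-917.18) + 276.13 + 170.40 + (-340.69) = -811.34
(Excluded from the current account — financial account: borrowing by resident firms from foreign banks 535.23, purchases of foreign government bonds by domestic residents 690.62, new loans extended by domestic banks to foreign borrowers 488.58; capital account: acquisition of foreign patents and trademarks (non-produced assets) 71.56.)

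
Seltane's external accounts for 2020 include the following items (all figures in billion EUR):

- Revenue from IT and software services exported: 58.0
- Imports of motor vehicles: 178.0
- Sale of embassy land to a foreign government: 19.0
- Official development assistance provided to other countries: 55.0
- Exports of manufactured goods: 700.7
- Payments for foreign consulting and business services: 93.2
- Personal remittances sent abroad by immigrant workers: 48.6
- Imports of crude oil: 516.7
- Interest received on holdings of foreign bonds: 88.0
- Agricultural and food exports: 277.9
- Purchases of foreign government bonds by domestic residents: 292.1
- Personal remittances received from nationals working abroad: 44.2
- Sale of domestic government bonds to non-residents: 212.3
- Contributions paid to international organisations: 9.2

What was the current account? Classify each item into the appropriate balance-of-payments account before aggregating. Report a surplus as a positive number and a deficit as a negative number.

268.1

Goods: 277.9 + 700.7 - 516.7 - 178.0 = 283.9
Services: -93.2 + 58.0 = -35.2
Primary income: 88.0
Secondary income: -48.6 - 9.2 - 55.0 + 44.2 = -68.6
Current account = 283.9 + (-35.2) + 88.0 + (-68.6) = 268.1
(Excluded from the current account — capital account: sale of embassy land to a foreign government 19.0; financial account: purchases of foreign government bonds by domestic residents 292.1, sale of domestic government bonds to non-residents 212.3.)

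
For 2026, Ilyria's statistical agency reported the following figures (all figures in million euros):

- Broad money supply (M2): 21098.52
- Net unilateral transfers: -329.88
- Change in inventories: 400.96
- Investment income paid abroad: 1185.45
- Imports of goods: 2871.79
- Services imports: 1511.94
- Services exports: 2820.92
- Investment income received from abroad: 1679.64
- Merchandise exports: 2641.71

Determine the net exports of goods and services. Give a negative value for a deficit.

1078.90

Goods balance = 2641.71 - 2871.79 = -230.08
Services balance = 2820.92 - 1511.94 = 1308.98
Trade balance (goods + services) = -230.08 + 1308.98 = 1078.90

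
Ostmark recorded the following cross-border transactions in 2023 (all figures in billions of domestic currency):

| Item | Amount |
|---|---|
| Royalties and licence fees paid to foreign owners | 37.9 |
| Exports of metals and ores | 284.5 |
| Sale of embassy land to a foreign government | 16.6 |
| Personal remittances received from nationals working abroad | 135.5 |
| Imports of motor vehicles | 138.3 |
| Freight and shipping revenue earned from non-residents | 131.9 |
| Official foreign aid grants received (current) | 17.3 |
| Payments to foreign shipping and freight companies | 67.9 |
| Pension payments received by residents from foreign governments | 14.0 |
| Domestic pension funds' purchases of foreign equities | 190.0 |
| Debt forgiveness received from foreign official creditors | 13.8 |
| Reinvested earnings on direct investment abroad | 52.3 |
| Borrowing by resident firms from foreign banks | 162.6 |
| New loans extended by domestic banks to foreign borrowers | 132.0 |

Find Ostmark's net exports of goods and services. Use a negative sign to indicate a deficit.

172.3

Goods: 284.5 - 138.3 = 146.2
Services: -37.9 + 131.9 - 67.9 = 26.1
Trade balance = 146.2 + 26.1 = 172.3
(Excluded from the trade balance — capital account: sale of embassy land to a foreign government 16.6, debt forgiveness received from foreign official creditors 13.8; secondary income: personal remittances received from nationals working abroad 135.5, official foreign aid grants received (current) 17.3, pension payments received by residents from foreign governments 14.0; financial account: domestic pension funds' purchases of foreign equities 190.0, borrowing by resident firms from foreign banks 162.6, new loans extended by domestic banks to foreign borrowers 132.0; primary income: reinvested earnings on direct investment abroad 52.3.)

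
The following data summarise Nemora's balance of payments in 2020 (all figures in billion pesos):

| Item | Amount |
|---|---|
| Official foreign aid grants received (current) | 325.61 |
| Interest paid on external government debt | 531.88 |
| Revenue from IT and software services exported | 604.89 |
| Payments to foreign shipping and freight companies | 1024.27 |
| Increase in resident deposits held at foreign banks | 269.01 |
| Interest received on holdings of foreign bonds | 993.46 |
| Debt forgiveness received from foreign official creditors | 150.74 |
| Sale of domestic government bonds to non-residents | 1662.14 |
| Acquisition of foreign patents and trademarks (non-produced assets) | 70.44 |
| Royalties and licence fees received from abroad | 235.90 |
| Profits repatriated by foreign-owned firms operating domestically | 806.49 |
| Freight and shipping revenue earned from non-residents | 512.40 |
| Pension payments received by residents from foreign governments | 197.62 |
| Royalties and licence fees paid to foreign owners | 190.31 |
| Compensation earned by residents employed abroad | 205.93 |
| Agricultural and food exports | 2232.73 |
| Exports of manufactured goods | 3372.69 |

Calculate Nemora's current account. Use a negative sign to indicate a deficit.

Goods: 3372.69 + 2232.73 = 5605.42
Services: -190.31 + 512.40 - 1024.27 + 235.90 + 604.89 = 138.61
Primary income: -806.49 - 531.88 + 205.93 + 993.46 = -138.98
Secondary income: 197.62 + 325.61 = 523.23
Current account = 5605.42 + 138.61 + (-138.98) + 523.23 = 6128.28
(Excluded from the current account — financial account: increase in resident deposits held at foreign banks 269.01, sale of domestic government bonds to non-residents 1662.14; capital account: debt forgiveness received from foreign official creditors 150.74, acquisition of foreign patents and trademarks (non-produced assets) 70.44.)

6128.28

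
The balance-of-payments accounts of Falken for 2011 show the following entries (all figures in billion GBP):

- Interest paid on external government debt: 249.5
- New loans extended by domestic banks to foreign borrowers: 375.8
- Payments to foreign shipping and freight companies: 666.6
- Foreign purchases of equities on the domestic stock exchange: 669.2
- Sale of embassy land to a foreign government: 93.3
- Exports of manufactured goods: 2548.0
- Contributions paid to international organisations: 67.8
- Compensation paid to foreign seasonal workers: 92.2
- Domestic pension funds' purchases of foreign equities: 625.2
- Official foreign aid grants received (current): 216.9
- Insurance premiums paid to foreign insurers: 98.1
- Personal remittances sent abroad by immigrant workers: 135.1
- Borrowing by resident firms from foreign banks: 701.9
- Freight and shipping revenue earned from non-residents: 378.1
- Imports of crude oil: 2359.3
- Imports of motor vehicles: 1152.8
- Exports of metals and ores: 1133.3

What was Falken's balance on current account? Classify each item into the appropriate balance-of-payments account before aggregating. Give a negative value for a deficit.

-545.1

Goods: 1133.3 - 2359.3 - 1152.8 + 2548.0 = 169.2
Services: -98.1 + 378.1 - 666.6 = -386.6
Primary income: -249.5 - 92.2 = -341.7
Secondary income: 216.9 - 67.8 - 135.1 = 14.0
Current account = 169.2 + (-386.6) + (-341.7) + 14.0 = -545.1
(Excluded from the current account — financial account: new loans extended by domestic banks to foreign borrowers 375.8, foreign purchases of equities on the domestic stock exchange 669.2, domestic pension funds' purchases of foreign equities 625.2, borrowing by resident firms from foreign banks 701.9; capital account: sale of embassy land to a foreign government 93.3.)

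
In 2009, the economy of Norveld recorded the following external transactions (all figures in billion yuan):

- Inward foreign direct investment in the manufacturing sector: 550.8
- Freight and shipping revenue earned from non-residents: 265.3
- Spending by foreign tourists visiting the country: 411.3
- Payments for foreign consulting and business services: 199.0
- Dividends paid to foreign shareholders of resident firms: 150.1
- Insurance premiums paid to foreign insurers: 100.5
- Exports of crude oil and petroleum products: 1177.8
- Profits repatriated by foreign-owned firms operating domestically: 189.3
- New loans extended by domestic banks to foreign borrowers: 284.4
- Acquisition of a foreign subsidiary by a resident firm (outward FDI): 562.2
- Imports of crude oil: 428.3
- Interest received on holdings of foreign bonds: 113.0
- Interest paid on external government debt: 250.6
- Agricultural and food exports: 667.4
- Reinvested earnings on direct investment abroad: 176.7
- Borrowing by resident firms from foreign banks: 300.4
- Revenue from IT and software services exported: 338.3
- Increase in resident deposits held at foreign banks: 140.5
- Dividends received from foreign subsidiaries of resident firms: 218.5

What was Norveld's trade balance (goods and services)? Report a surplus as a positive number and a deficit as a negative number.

2132.3

Goods: 667.4 - 428.3 + 1177.8 = 1416.9
Services: 338.3 - 199.0 - 100.5 + 411.3 + 265.3 = 715.4
Trade balance = 1416.9 + 715.4 = 2132.3
(Excluded from the trade balance — financial account: inward foreign direct investment in the manufacturing sector 550.8, new loans extended by domestic banks to foreign borrowers 284.4, acquisition of a foreign subsidiary by a resident firm (outward FDI) 562.2, borrowing by resident firms from foreign banks 300.4, increase in resident deposits held at foreign banks 140.5; primary income: dividends paid to foreign shareholders of resident firms 150.1, profits repatriated by foreign-owned firms operating domestically 189.3, interest received on holdings of foreign bonds 113.0, interest paid on external government debt 250.6, reinvested earnings on direct investment abroad 176.7, dividends received from foreign subsidiaries of resident firms 218.5.)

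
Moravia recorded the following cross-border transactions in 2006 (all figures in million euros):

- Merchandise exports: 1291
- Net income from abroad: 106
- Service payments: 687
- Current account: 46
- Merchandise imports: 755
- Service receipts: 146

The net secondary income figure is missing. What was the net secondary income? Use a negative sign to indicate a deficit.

Current account = goods balance + services balance + net primary income + net secondary income
Sum of the known components = 101
Net secondary income = CA - (known components) = 46 - 101 = -55

-55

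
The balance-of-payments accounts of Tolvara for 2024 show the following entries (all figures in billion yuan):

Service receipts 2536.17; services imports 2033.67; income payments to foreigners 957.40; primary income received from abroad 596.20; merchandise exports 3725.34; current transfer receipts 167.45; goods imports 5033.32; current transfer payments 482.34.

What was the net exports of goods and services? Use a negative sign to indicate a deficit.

-805.48

Goods balance = 3725.34 - 5033.32 = -1307.98
Services balance = 2536.17 - 2033.67 = 502.50
Trade balance (goods + services) = -1307.98 + 502.50 = -805.48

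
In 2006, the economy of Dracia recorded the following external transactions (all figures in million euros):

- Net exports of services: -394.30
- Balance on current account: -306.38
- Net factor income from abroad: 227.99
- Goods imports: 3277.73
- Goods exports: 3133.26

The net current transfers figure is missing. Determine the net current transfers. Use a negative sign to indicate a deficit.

Current account = goods balance + services balance + net primary income + net secondary income
Sum of the known components = -310.78
Net current transfers = CA - (known components) = -306.38 - (-310.78) = 4.40

4.40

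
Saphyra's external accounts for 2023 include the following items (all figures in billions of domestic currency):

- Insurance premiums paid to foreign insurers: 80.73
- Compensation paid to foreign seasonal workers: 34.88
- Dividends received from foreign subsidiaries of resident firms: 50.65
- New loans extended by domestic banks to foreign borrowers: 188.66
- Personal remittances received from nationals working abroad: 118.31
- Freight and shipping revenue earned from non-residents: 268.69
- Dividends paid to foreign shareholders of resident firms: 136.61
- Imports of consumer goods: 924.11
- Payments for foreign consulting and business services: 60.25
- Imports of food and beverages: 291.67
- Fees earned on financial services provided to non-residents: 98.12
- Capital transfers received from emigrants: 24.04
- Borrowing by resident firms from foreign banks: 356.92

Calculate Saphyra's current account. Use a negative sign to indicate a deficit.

Goods: -924.11 - 291.67 = -1215.78
Services: -80.73 + 268.69 + 98.12 - 60.25 = 225.83
Primary income: -136.61 + 50.65 - 34.88 = -120.84
Secondary income: 118.31
Current account = (-1215.78) + 225.83 + (-120.84) + 118.31 = -992.48
(Excluded from the current account — financial account: new loans extended by domestic banks to foreign borrowers 188.66, borrowing by resident firms from foreign banks 356.92; capital account: capital transfers received from emigrants 24.04.)

-992.48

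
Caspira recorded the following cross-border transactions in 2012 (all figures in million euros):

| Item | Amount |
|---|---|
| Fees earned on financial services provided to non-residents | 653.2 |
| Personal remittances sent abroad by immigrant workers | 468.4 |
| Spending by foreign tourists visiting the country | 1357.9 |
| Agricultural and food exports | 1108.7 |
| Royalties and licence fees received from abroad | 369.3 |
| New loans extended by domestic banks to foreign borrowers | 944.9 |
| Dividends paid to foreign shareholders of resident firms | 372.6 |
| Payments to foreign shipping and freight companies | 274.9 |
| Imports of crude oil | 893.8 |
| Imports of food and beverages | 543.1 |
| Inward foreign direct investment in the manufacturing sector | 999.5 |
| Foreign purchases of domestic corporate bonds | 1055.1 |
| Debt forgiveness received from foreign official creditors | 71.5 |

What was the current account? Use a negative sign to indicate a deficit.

Goods: 1108.7 - 893.8 - 543.1 = -328.2
Services: -274.9 + 1357.9 + 369.3 + 653.2 = 2105.5
Primary income: -372.6
Secondary income: -468.4
Current account = (-328.2) + 2105.5 + (-372.6) + (-468.4) = 936.3
(Excluded from the current account — financial account: new loans extended by domestic banks to foreign borrowers 944.9, inward foreign direct investment in the manufacturing sector 999.5, foreign purchases of domestic corporate bonds 1055.1; capital account: debt forgiveness received from foreign official creditors 71.5.)

936.3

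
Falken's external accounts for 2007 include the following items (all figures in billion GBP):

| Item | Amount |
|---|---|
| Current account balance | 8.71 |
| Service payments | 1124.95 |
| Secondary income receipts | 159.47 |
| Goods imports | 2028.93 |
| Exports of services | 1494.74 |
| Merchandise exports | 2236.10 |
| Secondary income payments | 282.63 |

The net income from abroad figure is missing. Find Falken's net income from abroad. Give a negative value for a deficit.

Current account = goods balance + services balance + net primary income + net secondary income
Sum of the known components = 453.80
Net income from abroad = CA - (known components) = 8.71 - 453.80 = -445.09

-445.09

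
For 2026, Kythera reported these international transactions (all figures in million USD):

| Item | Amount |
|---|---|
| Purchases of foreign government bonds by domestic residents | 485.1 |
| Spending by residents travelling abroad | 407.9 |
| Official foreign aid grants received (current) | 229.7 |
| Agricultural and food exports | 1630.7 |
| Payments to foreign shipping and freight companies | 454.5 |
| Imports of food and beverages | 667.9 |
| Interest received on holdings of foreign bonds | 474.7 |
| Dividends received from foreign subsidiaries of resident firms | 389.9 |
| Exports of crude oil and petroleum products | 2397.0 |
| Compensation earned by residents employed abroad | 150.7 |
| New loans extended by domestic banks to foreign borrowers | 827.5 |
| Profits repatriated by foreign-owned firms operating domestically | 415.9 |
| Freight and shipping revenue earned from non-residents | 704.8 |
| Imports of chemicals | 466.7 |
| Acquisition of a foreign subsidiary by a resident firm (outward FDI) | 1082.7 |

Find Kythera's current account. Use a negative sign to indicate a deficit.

3564.6

Goods: 1630.7 + 2397.0 - 667.9 - 466.7 = 2893.1
Services: -454.5 - 407.9 + 704.8 = -157.6
Primary income: 474.7 + 150.7 - 415.9 + 389.9 = 599.4
Secondary income: 229.7
Current account = 2893.1 + (-157.6) + 599.4 + 229.7 = 3564.6
(Excluded from the current account — financial account: purchases of foreign government bonds by domestic residents 485.1, new loans extended by domestic banks to foreign borrowers 827.5, acquisition of a foreign subsidiary by a resident firm (outward FDI) 1082.7.)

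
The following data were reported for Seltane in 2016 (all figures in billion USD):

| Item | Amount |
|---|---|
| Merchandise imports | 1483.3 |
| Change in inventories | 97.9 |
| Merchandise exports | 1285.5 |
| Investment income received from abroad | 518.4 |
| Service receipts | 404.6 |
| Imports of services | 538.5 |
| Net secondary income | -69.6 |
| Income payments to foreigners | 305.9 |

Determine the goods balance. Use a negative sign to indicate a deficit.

-197.8

Goods balance = 1285.5 - 1483.3 = -197.8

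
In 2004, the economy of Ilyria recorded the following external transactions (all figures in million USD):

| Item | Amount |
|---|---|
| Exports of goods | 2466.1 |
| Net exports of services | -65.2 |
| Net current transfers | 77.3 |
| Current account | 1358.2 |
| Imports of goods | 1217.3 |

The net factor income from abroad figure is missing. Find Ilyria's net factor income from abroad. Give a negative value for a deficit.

97.3

Current account = goods balance + services balance + net primary income + net secondary income
Sum of the known components = 1260.9
Net factor income from abroad = CA - (known components) = 1358.2 - 1260.9 = 97.3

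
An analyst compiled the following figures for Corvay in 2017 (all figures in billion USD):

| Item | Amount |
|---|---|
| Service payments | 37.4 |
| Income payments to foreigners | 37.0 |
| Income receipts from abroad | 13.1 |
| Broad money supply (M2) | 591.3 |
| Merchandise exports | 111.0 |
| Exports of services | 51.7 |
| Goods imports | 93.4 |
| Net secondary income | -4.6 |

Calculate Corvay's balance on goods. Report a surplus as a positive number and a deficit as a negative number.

17.6

Goods balance = 111.0 - 93.4 = 17.6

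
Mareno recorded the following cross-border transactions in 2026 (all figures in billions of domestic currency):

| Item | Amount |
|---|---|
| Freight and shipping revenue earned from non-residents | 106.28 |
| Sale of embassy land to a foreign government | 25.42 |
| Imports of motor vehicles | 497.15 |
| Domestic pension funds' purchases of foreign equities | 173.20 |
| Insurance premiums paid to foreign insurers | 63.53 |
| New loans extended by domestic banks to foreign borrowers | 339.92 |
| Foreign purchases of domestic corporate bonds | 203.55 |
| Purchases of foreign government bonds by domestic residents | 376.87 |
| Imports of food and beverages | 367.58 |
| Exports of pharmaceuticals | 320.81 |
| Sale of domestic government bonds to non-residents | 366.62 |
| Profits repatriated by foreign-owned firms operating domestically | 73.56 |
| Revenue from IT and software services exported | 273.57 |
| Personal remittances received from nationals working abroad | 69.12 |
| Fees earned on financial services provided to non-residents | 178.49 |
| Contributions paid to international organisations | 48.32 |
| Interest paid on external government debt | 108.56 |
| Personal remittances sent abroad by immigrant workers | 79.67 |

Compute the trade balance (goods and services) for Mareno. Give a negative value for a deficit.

-49.11

Goods: -497.15 + 320.81 - 367.58 = -543.92
Services: 273.57 + 178.49 + 106.28 - 63.53 = 494.81
Trade balance = -543.92 + 494.81 = -49.11
(Excluded from the trade balance — capital account: sale of embassy land to a foreign government 25.42; financial account: domestic pension funds' purchases of foreign equities 173.20, new loans extended by domestic banks to foreign borrowers 339.92, foreign purchases of domestic corporate bonds 203.55, purchases of foreign government bonds by domestic residents 376.87, sale of domestic government bonds to non-residents 366.62; primary income: profits repatriated by foreign-owned firms operating domestically 73.56, interest paid on external government debt 108.56; secondary income: personal remittances received from nationals working abroad 69.12, contributions paid to international organisations 48.32, personal remittances sent abroad by immigrant workers 79.67.)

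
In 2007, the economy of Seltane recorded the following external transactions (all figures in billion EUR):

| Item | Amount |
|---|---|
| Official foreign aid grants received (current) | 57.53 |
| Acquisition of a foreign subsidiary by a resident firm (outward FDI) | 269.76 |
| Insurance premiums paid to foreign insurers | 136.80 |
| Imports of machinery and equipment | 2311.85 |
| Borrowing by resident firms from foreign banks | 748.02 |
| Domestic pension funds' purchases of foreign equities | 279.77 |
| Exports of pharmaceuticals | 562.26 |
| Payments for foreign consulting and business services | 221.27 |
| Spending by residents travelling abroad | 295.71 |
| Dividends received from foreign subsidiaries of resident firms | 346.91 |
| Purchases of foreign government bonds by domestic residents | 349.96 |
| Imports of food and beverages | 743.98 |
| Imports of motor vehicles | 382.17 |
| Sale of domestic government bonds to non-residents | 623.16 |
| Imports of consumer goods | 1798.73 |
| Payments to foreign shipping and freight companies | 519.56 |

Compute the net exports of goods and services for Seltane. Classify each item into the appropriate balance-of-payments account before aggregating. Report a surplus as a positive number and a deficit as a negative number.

-5847.81

Goods: -743.98 - 1798.73 + 562.26 - 2311.85 - 382.17 = -4674.47
Services: -295.71 - 221.27 - 136.80 - 519.56 = -1173.34
Trade balance = -4674.47 + (-1173.34) = -5847.81
(Excluded from the trade balance — secondary income: official foreign aid grants received (current) 57.53; financial account: acquisition of a foreign subsidiary by a resident firm (outward FDI) 269.76, borrowing by resident firms from foreign banks 748.02, domestic pension funds' purchases of foreign equities 279.77, purchases of foreign government bonds by domestic residents 349.96, sale of domestic government bonds to non-residents 623.16; primary income: dividends received from foreign subsidiaries of resident firms 346.91.)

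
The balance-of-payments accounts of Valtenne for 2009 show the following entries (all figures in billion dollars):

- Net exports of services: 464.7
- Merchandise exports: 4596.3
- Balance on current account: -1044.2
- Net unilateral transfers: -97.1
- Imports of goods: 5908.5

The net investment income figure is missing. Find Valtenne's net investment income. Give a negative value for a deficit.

-99.6

Current account = goods balance + services balance + net primary income + net secondary income
Sum of the known components = -944.6
Net investment income = CA - (known components) = -1044.2 - (-944.6) = -99.6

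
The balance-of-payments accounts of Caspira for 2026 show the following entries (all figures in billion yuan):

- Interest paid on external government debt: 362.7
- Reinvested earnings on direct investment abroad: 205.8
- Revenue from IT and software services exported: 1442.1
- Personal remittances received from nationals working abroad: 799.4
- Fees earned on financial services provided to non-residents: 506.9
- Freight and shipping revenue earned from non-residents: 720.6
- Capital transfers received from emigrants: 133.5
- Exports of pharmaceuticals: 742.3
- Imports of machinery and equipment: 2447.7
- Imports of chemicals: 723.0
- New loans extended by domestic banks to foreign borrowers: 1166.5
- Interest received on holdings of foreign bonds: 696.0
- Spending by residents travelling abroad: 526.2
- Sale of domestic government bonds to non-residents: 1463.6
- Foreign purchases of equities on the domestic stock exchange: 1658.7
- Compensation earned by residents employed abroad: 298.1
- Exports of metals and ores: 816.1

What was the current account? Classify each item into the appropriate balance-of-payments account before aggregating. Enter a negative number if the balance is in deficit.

2167.7

Goods: -2447.7 + 742.3 + 816.1 - 723.0 = -1612.3
Services: -526.2 + 1442.1 + 720.6 + 506.9 = 2143.4
Primary income: -362.7 + 298.1 + 205.8 + 696.0 = 837.2
Secondary income: 799.4
Current account = (-1612.3) + 2143.4 + 837.2 + 799.4 = 2167.7
(Excluded from the current account — capital account: capital transfers received from emigrants 133.5; financial account: new loans extended by domestic banks to foreign borrowers 1166.5, sale of domestic government bonds to non-residents 1463.6, foreign purchases of equities on the domestic stock exchange 1658.7.)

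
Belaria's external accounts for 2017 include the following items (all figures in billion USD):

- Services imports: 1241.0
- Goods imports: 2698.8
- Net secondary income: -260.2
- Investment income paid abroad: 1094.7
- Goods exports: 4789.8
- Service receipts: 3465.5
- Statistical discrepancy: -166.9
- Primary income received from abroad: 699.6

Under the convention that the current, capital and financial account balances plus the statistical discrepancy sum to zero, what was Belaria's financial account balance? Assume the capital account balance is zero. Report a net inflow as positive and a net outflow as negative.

Goods balance = 4789.8 - 2698.8 = 2091.0
Services balance = 3465.5 - 1241.0 = 2224.5
Trade balance (goods + services) = 2091.0 + 2224.5 = 4315.5
Net primary income = 699.6 - 1094.7 = -395.1
Net secondary income = -260.2
Current account = 4315.5 + (-395.1) + (-260.2) = 3660.2
Financial account = -(3660.2 + (-166.9)) = -3493.3

-3493.3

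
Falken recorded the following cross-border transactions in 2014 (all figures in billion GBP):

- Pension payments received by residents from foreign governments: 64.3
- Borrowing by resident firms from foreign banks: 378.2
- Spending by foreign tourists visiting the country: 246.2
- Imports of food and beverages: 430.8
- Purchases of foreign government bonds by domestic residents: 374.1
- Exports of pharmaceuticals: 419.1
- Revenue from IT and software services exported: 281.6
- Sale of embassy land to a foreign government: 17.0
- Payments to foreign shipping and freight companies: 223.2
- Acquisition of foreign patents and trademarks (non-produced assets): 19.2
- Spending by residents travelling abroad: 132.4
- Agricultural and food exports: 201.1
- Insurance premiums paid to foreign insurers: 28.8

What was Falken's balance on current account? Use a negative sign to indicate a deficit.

397.1

Goods: -430.8 + 419.1 + 201.1 = 189.4
Services: 281.6 + 246.2 - 132.4 - 28.8 - 223.2 = 143.4
Secondary income: 64.3
Current account = 189.4 + 143.4 + 64.3 = 397.1
(Excluded from the current account — financial account: borrowing by resident firms from foreign banks 378.2, purchases of foreign government bonds by domestic residents 374.1; capital account: sale of embassy land to a foreign government 17.0, acquisition of foreign patents and trademarks (non-produced assets) 19.2.)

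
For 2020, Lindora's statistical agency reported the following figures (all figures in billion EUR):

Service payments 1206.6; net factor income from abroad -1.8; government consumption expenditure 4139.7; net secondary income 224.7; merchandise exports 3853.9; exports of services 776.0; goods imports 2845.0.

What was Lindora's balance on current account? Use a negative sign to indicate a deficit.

Goods balance = 3853.9 - 2845.0 = 1008.9
Services balance = 776.0 - 1206.6 = -430.6
Trade balance (goods + services) = 1008.9 + (-430.6) = 578.3
Net primary income = -1.8
Net secondary income = 224.7
Current account = 578.3 + (-1.8) + 224.7 = 801.2

801.2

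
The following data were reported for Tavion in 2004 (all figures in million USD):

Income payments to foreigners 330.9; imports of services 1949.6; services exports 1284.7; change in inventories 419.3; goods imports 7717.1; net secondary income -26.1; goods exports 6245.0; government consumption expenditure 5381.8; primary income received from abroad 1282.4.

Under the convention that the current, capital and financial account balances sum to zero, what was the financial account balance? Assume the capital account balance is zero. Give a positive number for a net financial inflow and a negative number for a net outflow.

Goods balance = 6245.0 - 7717.1 = -1472.1
Services balance = 1284.7 - 1949.6 = -664.9
Trade balance (goods + services) = -1472.1 + (-664.9) = -2137.0
Net primary income = 1282.4 - 330.9 = 951.5
Net secondary income = -26.1
Current account = -2137.0 + 951.5 + (-26.1) = -1211.6
Financial account = -(-1211.6) = 1211.6

1211.6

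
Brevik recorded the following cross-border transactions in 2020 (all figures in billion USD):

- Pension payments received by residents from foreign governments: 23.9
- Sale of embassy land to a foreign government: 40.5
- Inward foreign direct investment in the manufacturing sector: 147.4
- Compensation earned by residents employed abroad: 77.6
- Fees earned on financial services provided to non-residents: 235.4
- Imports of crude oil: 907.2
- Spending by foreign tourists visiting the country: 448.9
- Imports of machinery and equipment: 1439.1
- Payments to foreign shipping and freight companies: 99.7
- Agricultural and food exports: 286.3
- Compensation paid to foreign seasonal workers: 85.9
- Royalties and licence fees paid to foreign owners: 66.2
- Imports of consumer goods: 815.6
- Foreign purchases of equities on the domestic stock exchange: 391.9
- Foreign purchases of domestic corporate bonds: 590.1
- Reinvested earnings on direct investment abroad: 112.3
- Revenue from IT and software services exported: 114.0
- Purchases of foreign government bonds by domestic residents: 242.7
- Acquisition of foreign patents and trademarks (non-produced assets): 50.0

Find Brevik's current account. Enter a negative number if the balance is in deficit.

-2115.3

Goods: -1439.1 + 286.3 - 815.6 - 907.2 = -2875.6
Services: 235.4 + 114.0 - 66.2 - 99.7 + 448.9 = 632.4
Primary income: -85.9 + 112.3 + 77.6 = 104.0
Secondary income: 23.9
Current account = (-2875.6) + 632.4 + 104.0 + 23.9 = -2115.3
(Excluded from the current account — capital account: sale of embassy land to a foreign government 40.5, acquisition of foreign patents and trademarks (non-produced assets) 50.0; financial account: inward foreign direct investment in the manufacturing sector 147.4, foreign purchases of equities on the domestic stock exchange 391.9, foreign purchases of domestic corporate bonds 590.1, purchases of foreign government bonds by domestic residents 242.7.)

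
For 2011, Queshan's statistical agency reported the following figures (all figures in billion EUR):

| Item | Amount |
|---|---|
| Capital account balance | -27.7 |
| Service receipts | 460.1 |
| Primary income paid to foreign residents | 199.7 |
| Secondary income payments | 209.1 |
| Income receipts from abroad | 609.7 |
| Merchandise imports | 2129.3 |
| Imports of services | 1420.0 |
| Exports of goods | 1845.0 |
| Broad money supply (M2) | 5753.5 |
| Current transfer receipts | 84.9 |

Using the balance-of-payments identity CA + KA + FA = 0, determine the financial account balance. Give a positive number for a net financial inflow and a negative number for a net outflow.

Goods balance = 1845.0 - 2129.3 = -284.3
Services balance = 460.1 - 1420.0 = -959.9
Trade balance (goods + services) = -284.3 + (-959.9) = -1244.2
Net primary income = 609.7 - 199.7 = 410.0
Net secondary income = 84.9 - 209.1 = -124.2
Current account = -1244.2 + 410.0 + (-124.2) = -958.4
Financial account = -(-958.4 + (-27.7)) = 986.1

986.1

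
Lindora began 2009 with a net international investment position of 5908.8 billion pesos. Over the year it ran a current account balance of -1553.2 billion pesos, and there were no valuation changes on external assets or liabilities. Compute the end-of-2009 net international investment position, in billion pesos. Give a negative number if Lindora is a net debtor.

4355.6

With no valuation effects, change in NIIP = current account = -1553.2
End-of-year NIIP = 5908.8 + (-1553.2) = 4355.6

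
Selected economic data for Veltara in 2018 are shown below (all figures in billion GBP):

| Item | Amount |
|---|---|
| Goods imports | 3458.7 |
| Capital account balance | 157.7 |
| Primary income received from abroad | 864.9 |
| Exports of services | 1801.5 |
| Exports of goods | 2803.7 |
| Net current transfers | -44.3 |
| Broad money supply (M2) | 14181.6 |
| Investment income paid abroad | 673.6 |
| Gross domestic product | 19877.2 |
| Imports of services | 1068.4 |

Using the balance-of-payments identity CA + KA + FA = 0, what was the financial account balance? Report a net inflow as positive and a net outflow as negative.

-382.8

Goods balance = 2803.7 - 3458.7 = -655.0
Services balance = 1801.5 - 1068.4 = 733.1
Trade balance (goods + services) = -655.0 + 733.1 = 78.1
Net primary income = 864.9 - 673.6 = 191.3
Net secondary income = -44.3
Current account = 78.1 + 191.3 + (-44.3) = 225.1
Financial account = -(225.1 + 157.7) = -382.8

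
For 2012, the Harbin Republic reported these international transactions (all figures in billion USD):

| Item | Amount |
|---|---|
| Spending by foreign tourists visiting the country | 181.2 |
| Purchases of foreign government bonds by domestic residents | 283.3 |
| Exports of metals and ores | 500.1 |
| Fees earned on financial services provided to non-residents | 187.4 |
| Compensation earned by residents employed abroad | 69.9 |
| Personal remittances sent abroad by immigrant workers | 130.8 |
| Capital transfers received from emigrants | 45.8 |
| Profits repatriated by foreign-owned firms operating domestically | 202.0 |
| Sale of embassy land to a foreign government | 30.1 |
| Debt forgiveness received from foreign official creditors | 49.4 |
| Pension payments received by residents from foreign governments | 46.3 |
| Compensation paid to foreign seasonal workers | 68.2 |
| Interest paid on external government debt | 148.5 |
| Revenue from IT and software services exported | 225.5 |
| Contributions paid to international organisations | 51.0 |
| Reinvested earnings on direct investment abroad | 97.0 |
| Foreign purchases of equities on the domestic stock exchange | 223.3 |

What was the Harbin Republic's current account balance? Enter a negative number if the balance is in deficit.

Goods: 500.1
Services: 181.2 + 225.5 + 187.4 = 594.1
Primary income: -148.5 - 68.2 + 97.0 - 202.0 + 69.9 = -251.8
Secondary income: 46.3 - 51.0 - 130.8 = -135.5
Current account = 500.1 + 594.1 + (-251.8) + (-135.5) = 706.9
(Excluded from the current account — financial account: purchases of foreign government bonds by domestic residents 283.3, foreign purchases of equities on the domestic stock exchange 223.3; capital account: capital transfers received from emigrants 45.8, sale of embassy land to a foreign government 30.1, debt forgiveness received from foreign official creditors 49.4.)

706.9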